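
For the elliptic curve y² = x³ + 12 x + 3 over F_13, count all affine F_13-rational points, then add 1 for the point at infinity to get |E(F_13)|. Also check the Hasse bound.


Affine points = {(0, 4), (0, 9), (1, 4), (1, 9), (2, 3), (2, 10), (3, 1), (3, 12), (7, 1), (7, 12), (8, 0), (11, 6), (11, 7), (12, 4), (12, 9)}; affine count = 15; |E(F_13)| = 16.

Discriminant check: Δ ∝ 4a³ + 27b² = 4·12³ + 27·3² = 4·1728 + 27·9 ≡ 5 (mod 13). Nonzero ⇒ E is nonsingular.
For each x ∈ F_13, compute rhs = x³ + 12·x + 3 mod 13, then count y ∈ F_13 with y² ≡ rhs.
  x = 0: rhs = 3, matching y values: 4, 9 (2 points).
  x = 1: rhs = 3, matching y values: 4, 9 (2 points).
  x = 2: rhs = 9, matching y values: 3, 10 (2 points).
  x = 3: rhs = 1, matching y values: 1, 12 (2 points).
  x = 4: rhs = 11, matching y values: none (0 points).
  x = 5: rhs = 6, matching y values: none (0 points).
  x = 6: rhs = 5, matching y values: none (0 points).
  x = 7: rhs = 1, matching y values: 1, 12 (2 points).
  x = 8: rhs = 0, matching y values: 0 (1 points).
  x = 9: rhs = 8, matching y values: none (0 points).
  x = 10: rhs = 5, matching y values: none (0 points).
  x = 11: rhs = 10, matching y values: 6, 7 (2 points).
  x = 12: rhs = 3, matching y values: 4, 9 (2 points).
Total affine count: 15.
Full point count |E(F_13)| = 15 + 1 = 16.
Hasse bound: |16 − (13+1)| = |2| = 2 ≤ 2√13 ≈ 7.2111 ✓.


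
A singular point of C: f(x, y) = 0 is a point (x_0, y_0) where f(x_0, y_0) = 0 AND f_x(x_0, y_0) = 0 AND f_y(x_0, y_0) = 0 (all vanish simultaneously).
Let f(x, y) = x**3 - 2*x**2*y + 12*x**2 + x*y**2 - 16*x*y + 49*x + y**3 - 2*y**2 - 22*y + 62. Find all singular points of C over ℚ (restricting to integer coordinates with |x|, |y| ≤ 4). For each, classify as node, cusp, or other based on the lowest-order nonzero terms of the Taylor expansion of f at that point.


Singular points: {(-3, 2)}; classification: node.

Compute partial derivatives:
  f_x = 3*x**2 - 4*x*y + 24*x + y**2 - 16*y + 49.
  f_y = -2*x**2 + 2*x*y - 16*x + 3*y**2 - 4*y - 22.
Scan x_0 ∈ {−4, ..., 4}. For each x_0, f_y(x_0, y) is a polynomial in y; find its integer roots y ∈ {−4, ..., 4}, then test f_x and f at those candidates.
  x = -4: f_y(-4, y) = 3*y**2 - 12*y + 10; no integer root y with |y| ≤ 4.
  x = -3: f_y(-3, y) = 3*y**2 - 10*y + 8; vanishes at y ∈ {2}. (-3, 2): f_x = 0, f = 0 — SINGULAR.
  x = -2: f_y(-2, y) = 3*y**2 - 8*y + 2; no integer root y with |y| ≤ 4.
  x = -1: f_y(-1, y) = 3*y**2 - 6*y - 8; no integer root y with |y| ≤ 4.
  x = 0: f_y(0, y) = 3*y**2 - 4*y - 22; no integer root y with |y| ≤ 4.
  x = 1: f_y(1, y) = 3*y**2 - 2*y - 40; vanishes at y ∈ {4}. (1, 4): f_x = 12 ≠ 0.
  x = 2: f_y(2, y) = 3*y**2 - 62; no integer root y with |y| ≤ 4.
  x = 3: f_y(3, y) = 3*y**2 + 2*y - 88; no integer root y with |y| ≤ 4.
  x = 4: f_y(4, y) = 3*y**2 + 4*y - 118; no integer root y with |y| ≤ 4.
Only singular point on the grid: (-3, 2).
Classify: substitute x = -3 + u, y = 2 + v and expand: f = u**3 - 2*u**2*v - u**2 + u*v**2 + v**3 + v**2.
No constant or linear terms (consistent with a singular point). Quadratic part: -u**2 + v**2. Cubic part: u**3 - 2*u**2*v + u*v**2 + v**3.
The quadratic part v**2 - u**2 = (v − u)(v + u) splits into two distinct linear factors, so there are two distinct tangent lines y − 2 = ±(x − -3) — this is a node (ordinary double point).
Classification: node.


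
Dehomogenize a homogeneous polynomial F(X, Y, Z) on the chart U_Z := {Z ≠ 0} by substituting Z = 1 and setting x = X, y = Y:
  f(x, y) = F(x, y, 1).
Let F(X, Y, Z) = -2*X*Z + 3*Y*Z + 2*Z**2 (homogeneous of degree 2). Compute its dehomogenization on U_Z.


f(x, y) = -2*x + 3*y + 2

On U_Z we set Z = 1. Each monomial c·X^i·Y^j·Z^k in F becomes c·x^i·y^j·1^k = c·x^i·y^j.
Substituting Z = 1: F(X, Y, 1) = -2*x + 3*y + 2.
Note: deg(f) ≤ deg(F) = 2; strict inequality happens when F is divisible by Z (lost terms).


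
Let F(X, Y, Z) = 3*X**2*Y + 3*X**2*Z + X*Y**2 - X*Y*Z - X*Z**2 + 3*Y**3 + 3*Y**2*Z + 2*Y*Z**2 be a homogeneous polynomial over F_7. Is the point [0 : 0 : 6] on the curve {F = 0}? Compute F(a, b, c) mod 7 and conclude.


F(0,0,6) ≡ 0 (mod 7); P is on the curve.

Evaluate F(0, 0, 6) term-by-term (mod 7).
  3*X**2*Y ↦ 3·0·0·1 = 0
  3*X**2*Z ↦ 3·0·1·6 = 0
  X*Y**2 ↦ 1·0·0·1 = 0
  -X*Y*Z ↦ -1·0·0·6 = 0
  -X*Z**2 ↦ -1·0·1·36 = 0
  3*Y**3 ↦ 3·1·0·1 = 0
  3*Y**2*Z ↦ 3·1·0·6 = 0
  2*Y*Z**2 ↦ 2·1·0·36 = 0
Sum: F(0, 0, 6) = (0) + (0) + (0) + (0) + (0) + (0) + (0) + (0) = 0.
Reducing mod 7: 0 ≡ 0 (mod 7).
Since F(a, b, c) ≡ 0 (mod 7), P lies on the curve.


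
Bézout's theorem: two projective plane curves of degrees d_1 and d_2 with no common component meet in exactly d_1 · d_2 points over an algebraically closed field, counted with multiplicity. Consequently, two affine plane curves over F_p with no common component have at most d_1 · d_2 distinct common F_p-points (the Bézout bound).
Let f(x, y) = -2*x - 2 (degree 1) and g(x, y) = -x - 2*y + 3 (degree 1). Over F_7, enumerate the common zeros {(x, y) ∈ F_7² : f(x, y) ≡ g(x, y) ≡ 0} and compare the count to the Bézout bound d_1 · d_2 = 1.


Common zeros: {(6, 2)}; count = 1; Bézout bound = 1.

deg(f) = 1, deg(g) = 1, so Bézout bound = 1.
Scan x ∈ F_7. For each x, list the y ∈ F_7 with f(x, y) ≡ 0 and those with g(x, y) ≡ 0 (mod 7); the common zeros in that column are the intersection.
  x = 0: f ≡ 0 at y ∈ ∅; g ≡ 0 at y ∈ {5}; common: ∅.
  x = 1: f ≡ 0 at y ∈ ∅; g ≡ 0 at y ∈ {1}; common: ∅.
  x = 2: f ≡ 0 at y ∈ ∅; g ≡ 0 at y ∈ {4}; common: ∅.
  x = 3: f ≡ 0 at y ∈ ∅; g ≡ 0 at y ∈ {0}; common: ∅.
  x = 4: f ≡ 0 at y ∈ ∅; g ≡ 0 at y ∈ {3}; common: ∅.
  x = 5: f ≡ 0 at y ∈ ∅; g ≡ 0 at y ∈ {6}; common: ∅.
  x = 6: f ≡ 0 at y ∈ {0, 1, 2, 3, 4, 5, 6}; g ≡ 0 at y ∈ {2}; common: {2}.
Collecting: common zeros = {(6, 2)}, so the count is 1.
Comparison with the Bézout bound: 1 ≤ 1 = deg(f)·deg(g), as expected for curves with no common component (the bound is attained).


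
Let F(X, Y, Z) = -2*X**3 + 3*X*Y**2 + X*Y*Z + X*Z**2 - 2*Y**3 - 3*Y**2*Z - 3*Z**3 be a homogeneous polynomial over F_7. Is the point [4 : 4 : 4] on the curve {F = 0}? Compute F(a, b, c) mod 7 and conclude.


F(4,4,4) ≡ 2 (mod 7); P is NOT on the curve.

Evaluate F(4, 4, 4) term-by-term (mod 7).
  -2*X**3 ↦ -2·64·1·1 = -128
  3*X*Y**2 ↦ 3·4·16·1 = 192
  X*Y*Z ↦ 1·4·4·4 = 64
  X*Z**2 ↦ 1·4·1·16 = 64
  -2*Y**3 ↦ -2·1·64·1 = -128
  -3*Y**2*Z ↦ -3·1·16·4 = -192
  -3*Z**3 ↦ -3·1·1·64 = -192
Sum: F(4, 4, 4) = (-128) + (192) + (64) + (64) + (-128) + (-192) + (-192) = -320.
Reducing mod 7: -320 ≡ 2 (mod 7).
Since F(a, b, c) ≡ 2 ≠ 0 (mod 7), P does NOT lie on the curve.


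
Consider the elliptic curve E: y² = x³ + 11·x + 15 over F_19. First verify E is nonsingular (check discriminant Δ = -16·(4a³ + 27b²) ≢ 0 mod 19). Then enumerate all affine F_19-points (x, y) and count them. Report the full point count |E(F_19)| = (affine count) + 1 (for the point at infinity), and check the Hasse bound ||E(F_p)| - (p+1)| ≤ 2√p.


Affine points = {(2, 8), (2, 11), (4, 3), (4, 16), (5, 9), (5, 10), (7, 6), (7, 13), (8, 8), (8, 11), (9, 8), (9, 11), (10, 2), (10, 17), (11, 2), (11, 17), (14, 5), (14, 14), (17, 2), (17, 17)}; affine count = 20; |E(F_19)| = 21.

Discriminant check: Δ ∝ 4a³ + 27b² = 4·11³ + 27·15² = 4·1331 + 27·225 ≡ 18 (mod 19). Nonzero ⇒ E is nonsingular.
For each x ∈ F_19, compute rhs = x³ + 11·x + 15 mod 19, then count y ∈ F_19 with y² ≡ rhs.
  x = 0: rhs = 15, matching y values: none (0 points).
  x = 1: rhs = 8, matching y values: none (0 points).
  x = 2: rhs = 7, matching y values: 8, 11 (2 points).
  x = 3: rhs = 18, matching y values: none (0 points).
  x = 4: rhs = 9, matching y values: 3, 16 (2 points).
  x = 5: rhs = 5, matching y values: 9, 10 (2 points).
  x = 6: rhs = 12, matching y values: none (0 points).
  x = 7: rhs = 17, matching y values: 6, 13 (2 points).
  x = 8: rhs = 7, matching y values: 8, 11 (2 points).
  x = 9: rhs = 7, matching y values: 8, 11 (2 points).
  x = 10: rhs = 4, matching y values: 2, 17 (2 points).
  x = 11: rhs = 4, matching y values: 2, 17 (2 points).
  x = 12: rhs = 13, matching y values: none (0 points).
  x = 13: rhs = 18, matching y values: none (0 points).
  x = 14: rhs = 6, matching y values: 5, 14 (2 points).
  x = 15: rhs = 2, matching y values: none (0 points).
  x = 16: rhs = 12, matching y values: none (0 points).
  x = 17: rhs = 4, matching y values: 2, 17 (2 points).
  x = 18: rhs = 3, matching y values: none (0 points).
Total affine count: 20.
Full point count |E(F_19)| = 20 + 1 = 21.
Hasse bound: |21 − (19+1)| = |1| = 1 ≤ 2√19 ≈ 8.7178 ✓.


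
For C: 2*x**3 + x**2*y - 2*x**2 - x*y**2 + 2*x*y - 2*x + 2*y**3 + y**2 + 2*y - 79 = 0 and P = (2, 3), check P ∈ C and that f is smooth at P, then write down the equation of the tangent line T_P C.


Tangent line at P: 23*x + 58*y - 220 = 0.

Step 1: f(2, 3) = 0, so P lies on C.
Step 2: partial derivatives
  f_x(x, y) = 6*x**2 + 2*x*y - 4*x - y**2 + 2*y - 2, f_y(x, y) = x**2 - 2*x*y + 2*x + 6*y**2 + 2*y + 2.
  f_x(P) = 23, f_y(P) = 58 (gradient nonzero, so P is smooth).
Step 3: tangent line at P: 23·(x − 2) + 58·(y − 3) = 0.
Expanding: 23*x + 58*y - 220 = 0.


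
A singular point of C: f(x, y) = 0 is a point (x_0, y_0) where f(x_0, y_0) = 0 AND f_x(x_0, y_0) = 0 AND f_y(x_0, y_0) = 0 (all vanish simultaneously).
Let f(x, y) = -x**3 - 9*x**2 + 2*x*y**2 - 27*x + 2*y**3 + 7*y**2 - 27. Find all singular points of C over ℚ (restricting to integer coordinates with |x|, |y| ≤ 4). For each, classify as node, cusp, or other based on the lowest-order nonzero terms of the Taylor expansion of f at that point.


Singular points: {(-3, 0)}; classification: cusp.

Compute partial derivatives:
  f_x = -3*x**2 - 18*x + 2*y**2 - 27.
  f_y = 4*x*y + 6*y**2 + 14*y.
Scan x_0 ∈ {−4, ..., 4}. For each x_0, f_y(x_0, y) is a polynomial in y; find its integer roots y ∈ {−4, ..., 4}, then test f_x and f at those candidates.
  x = -4: f_y(-4, y) = 6*y**2 - 2*y; vanishes at y ∈ {0}. (-4, 0): f_x = -3 ≠ 0.
  x = -3: f_y(-3, y) = 6*y**2 + 2*y; vanishes at y ∈ {0}. (-3, 0): f_x = 0, f = 0 — SINGULAR.
  x = -2: f_y(-2, y) = 6*y**2 + 6*y; vanishes at y ∈ {-1, 0}. (-2, -1): f_x = -1 ≠ 0; (-2, 0): f_x = -3 ≠ 0.
  x = -1: f_y(-1, y) = 6*y**2 + 10*y; vanishes at y ∈ {0}. (-1, 0): f_x = -12 ≠ 0.
  x = 0: f_y(0, y) = 6*y**2 + 14*y; vanishes at y ∈ {0}. (0, 0): f_x = -27 ≠ 0.
  x = 1: f_y(1, y) = 6*y**2 + 18*y; vanishes at y ∈ {-3, 0}. (1, -3): f_x = -30 ≠ 0; (1, 0): f_x = -48 ≠ 0.
  x = 2: f_y(2, y) = 6*y**2 + 22*y; vanishes at y ∈ {0}. (2, 0): f_x = -75 ≠ 0.
  x = 3: f_y(3, y) = 6*y**2 + 26*y; vanishes at y ∈ {0}. (3, 0): f_x = -108 ≠ 0.
  x = 4: f_y(4, y) = 6*y**2 + 30*y; vanishes at y ∈ {0}. (4, 0): f_x = -147 ≠ 0.
Only singular point on the grid: (-3, 0).
Classify: substitute x = -3 + u, y = 0 + v and expand: f = -u**3 + 2*u*v**2 + 2*v**3 + v**2.
No constant or linear terms (consistent with a singular point). Quadratic part: v**2. Cubic part: -u**3 + 2*u*v**2 + 2*v**3.
The quadratic part v**2 is a perfect square, so there is a single (double) tangent line v = 0, i.e. y = 0. Restricting the cubic part to that line (v = 0) leaves -u**3 ≠ 0, so f is not divisible by v and the branch is v² ≈ u**3 to lowest order — this is a cusp.
Classification: cusp.


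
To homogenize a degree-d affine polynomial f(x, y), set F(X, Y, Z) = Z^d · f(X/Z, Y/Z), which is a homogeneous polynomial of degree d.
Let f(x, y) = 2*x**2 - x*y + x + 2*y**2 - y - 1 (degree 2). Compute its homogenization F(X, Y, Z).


F(X, Y, Z) = 2*X**2 - X*Y + X*Z + 2*Y**2 - Y*Z - Z**2

deg(f) = 2.
Substitute x = X/Z, y = Y/Z into f, then multiply by Z^2.
  monomial 2·x^2·y^0 ↦ 2·X^2·Y^0·Z^0.
  monomial -1·x^1·y^1 ↦ -1·X^1·Y^1·Z^0.
  monomial 1·x^1·y^0 ↦ 1·X^1·Y^0·Z^1.
  monomial 2·x^0·y^2 ↦ 2·X^0·Y^2·Z^0.
  monomial -1·x^0·y^1 ↦ -1·X^0·Y^1·Z^1.
  monomial -1·x^0·y^0 ↦ -1·X^0·Y^0·Z^2.
Collecting: F(X, Y, Z) = 2*X**2 - X*Y + X*Z + 2*Y**2 - Y*Z - Z**2.


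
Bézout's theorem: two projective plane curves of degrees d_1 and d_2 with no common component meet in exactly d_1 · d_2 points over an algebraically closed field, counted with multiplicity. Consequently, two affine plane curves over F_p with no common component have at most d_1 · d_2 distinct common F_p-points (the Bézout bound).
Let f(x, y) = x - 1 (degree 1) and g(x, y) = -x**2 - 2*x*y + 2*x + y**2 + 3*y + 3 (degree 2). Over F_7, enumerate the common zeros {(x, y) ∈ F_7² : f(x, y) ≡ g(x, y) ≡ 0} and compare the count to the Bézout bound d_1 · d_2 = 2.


Common zeros: ∅; count = 0; Bézout bound = 2.

deg(f) = 1, deg(g) = 2, so Bézout bound = 2.
Scan x ∈ F_7. For each x, list the y ∈ F_7 with f(x, y) ≡ 0 and those with g(x, y) ≡ 0 (mod 7); the common zeros in that column are the intersection.
  x = 0: f ≡ 0 at y ∈ ∅; g ≡ 0 at y ∈ {1, 3}; common: ∅.
  x = 1: f ≡ 0 at y ∈ {0, 1, 2, 3, 4, 5, 6}; g ≡ 0 at y ∈ ∅; common: ∅.
  x = 2: f ≡ 0 at y ∈ ∅; g ≡ 0 at y ∈ ∅; common: ∅.
  x = 3: f ≡ 0 at y ∈ ∅; g ≡ 0 at y ∈ {0, 3}; common: ∅.
  x = 4: f ≡ 0 at y ∈ ∅; g ≡ 0 at y ∈ ∅; common: ∅.
  x = 5: f ≡ 0 at y ∈ ∅; g ≡ 0 at y ∈ ∅; common: ∅.
  x = 6: f ≡ 0 at y ∈ ∅; g ≡ 0 at y ∈ {0, 2}; common: ∅.
Collecting: common zeros = ∅, so the count is 0.
Comparison with the Bézout bound: 0 ≤ 2 = deg(f)·deg(g), as expected for curves with no common component (the affine F_7-count falls short of the bound because intersections may lie at infinity, over extension fields, or carry multiplicity).


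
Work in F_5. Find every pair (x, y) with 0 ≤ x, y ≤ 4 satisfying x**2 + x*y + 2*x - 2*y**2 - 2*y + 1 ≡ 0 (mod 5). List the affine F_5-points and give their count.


Affine F_5-points: {(3, 1), (3, 2), (4, 0), (4, 1)}; count = 4.

For each of the 25 pairs (x, y) ∈ F_5², evaluate f(x, y) mod 5. Record the zeros.
  x = 0: [0↦1, 1↦2, 2↦4, 3↦2, 4↦1]  zeros at y ∈ ∅
  x = 1: [0↦4, 1↦1, 2↦4, 3↦3, 4↦3]  zeros at y ∈ ∅
  x = 2: [0↦4, 1↦2, 2↦1, 3↦1, 4↦2]  zeros at y ∈ ∅
  x = 3: [0↦1, 1↦0, 2↦0, 3↦1, 4↦3]  zeros at y ∈ {1, 2}
  x = 4: [0↦0, 1↦0, 2↦1, 3↦3, 4↦1]  zeros at y ∈ {0, 1}
Collecting zeros: affine points = {(3, 1), (3, 2), (4, 0), (4, 1)}.
Total count |C(F_5)_aff| = 4.


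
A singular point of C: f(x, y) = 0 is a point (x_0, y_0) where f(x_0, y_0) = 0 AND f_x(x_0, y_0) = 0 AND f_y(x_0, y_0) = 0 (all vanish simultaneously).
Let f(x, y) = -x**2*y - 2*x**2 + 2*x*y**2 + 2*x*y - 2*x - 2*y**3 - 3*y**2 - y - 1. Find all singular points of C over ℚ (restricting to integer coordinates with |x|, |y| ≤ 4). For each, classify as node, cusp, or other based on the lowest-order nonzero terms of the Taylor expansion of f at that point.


Singular points: {(-1, -1)}; classification: node.

Compute partial derivatives:
  f_x = -2*x*y - 4*x + 2*y**2 + 2*y - 2.
  f_y = -x**2 + 4*x*y + 2*x - 6*y**2 - 6*y - 1.
Scan x_0 ∈ {−4, ..., 4}. For each x_0, f_y(x_0, y) is a polynomial in y; find its integer roots y ∈ {−4, ..., 4}, then test f_x and f at those candidates.
  x = -4: f_y(-4, y) = -6*y**2 - 22*y - 25; no integer root y with |y| ≤ 4.
  x = -3: f_y(-3, y) = -6*y**2 - 18*y - 16; no integer root y with |y| ≤ 4.
  x = -2: f_y(-2, y) = -6*y**2 - 14*y - 9; no integer root y with |y| ≤ 4.
  x = -1: f_y(-1, y) = -6*y**2 - 10*y - 4; vanishes at y ∈ {-1}. (-1, -1): f_x = 0, f = 0 — SINGULAR.
  x = 0: f_y(0, y) = -6*y**2 - 6*y - 1; no integer root y with |y| ≤ 4.
  x = 1: f_y(1, y) = -6*y**2 - 2*y; vanishes at y ∈ {0}. (1, 0): f_x = -6 ≠ 0.
  x = 2: f_y(2, y) = -6*y**2 + 2*y - 1; no integer root y with |y| ≤ 4.
  x = 3: f_y(3, y) = -6*y**2 + 6*y - 4; no integer root y with |y| ≤ 4.
  x = 4: f_y(4, y) = -6*y**2 + 10*y - 9; no integer root y with |y| ≤ 4.
Only singular point on the grid: (-1, -1).
Classify: substitute x = -1 + u, y = -1 + v and expand: f = -u**2*v - u**2 + 2*u*v**2 - 2*v**3 + v**2.
No constant or linear terms (consistent with a singular point). Quadratic part: -u**2 + v**2. Cubic part: -u**2*v + 2*u*v**2 - 2*v**3.
The quadratic part v**2 - u**2 = (v − u)(v + u) splits into two distinct linear factors, so there are two distinct tangent lines y − -1 = ±(x − -1) — this is a node (ordinary double point).
Classification: node.


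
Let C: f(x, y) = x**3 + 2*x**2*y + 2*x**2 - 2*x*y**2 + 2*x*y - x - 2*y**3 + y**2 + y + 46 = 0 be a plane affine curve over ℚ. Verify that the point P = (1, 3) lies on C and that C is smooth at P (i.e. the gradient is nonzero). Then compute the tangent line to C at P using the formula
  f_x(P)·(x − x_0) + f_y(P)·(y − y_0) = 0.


Tangent line at P: 6*x - 55*y + 159 = 0.

Step 1: f(1, 3) = 0, so P lies on C.
Step 2: partial derivatives
  f_x(x, y) = 3*x**2 + 4*x*y + 4*x - 2*y**2 + 2*y - 1, f_y(x, y) = 2*x**2 - 4*x*y + 2*x - 6*y**2 + 2*y + 1.
  f_x(P) = 6, f_y(P) = -55 (gradient nonzero, so P is smooth).
Step 3: tangent line at P: 6·(x − 1) + -55·(y − 3) = 0.
Expanding: 6*x - 55*y + 159 = 0.


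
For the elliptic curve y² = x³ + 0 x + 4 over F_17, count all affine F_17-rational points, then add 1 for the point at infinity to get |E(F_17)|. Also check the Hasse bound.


Affine points = {(0, 2), (0, 15), (4, 0), (6, 4), (6, 13), (9, 6), (9, 11), (10, 1), (10, 16), (11, 3), (11, 14), (12, 7), (12, 10), (13, 5), (13, 12), (15, 8), (15, 9)}; affine count = 17; |E(F_17)| = 18.

Discriminant check: Δ ∝ 4a³ + 27b² = 4·0³ + 27·4² = 4·0 + 27·16 ≡ 7 (mod 17). Nonzero ⇒ E is nonsingular.
For each x ∈ F_17, compute rhs = x³ + 0·x + 4 mod 17, then count y ∈ F_17 with y² ≡ rhs.
  x = 0: rhs = 4, matching y values: 2, 15 (2 points).
  x = 1: rhs = 5, matching y values: none (0 points).
  x = 2: rhs = 12, matching y values: none (0 points).
  x = 3: rhs = 14, matching y values: none (0 points).
  x = 4: rhs = 0, matching y values: 0 (1 points).
  x = 5: rhs = 10, matching y values: none (0 points).
  x = 6: rhs = 16, matching y values: 4, 13 (2 points).
  x = 7: rhs = 7, matching y values: none (0 points).
  x = 8: rhs = 6, matching y values: none (0 points).
  x = 9: rhs = 2, matching y values: 6, 11 (2 points).
  x = 10: rhs = 1, matching y values: 1, 16 (2 points).
  x = 11: rhs = 9, matching y values: 3, 14 (2 points).
  x = 12: rhs = 15, matching y values: 7, 10 (2 points).
  x = 13: rhs = 8, matching y values: 5, 12 (2 points).
  x = 14: rhs = 11, matching y values: none (0 points).
  x = 15: rhs = 13, matching y values: 8, 9 (2 points).
  x = 16: rhs = 3, matching y values: none (0 points).
Total affine count: 17.
Full point count |E(F_17)| = 17 + 1 = 18.
Hasse bound: |18 − (17+1)| = |0| = 0 ≤ 2√17 ≈ 8.2462 ✓.


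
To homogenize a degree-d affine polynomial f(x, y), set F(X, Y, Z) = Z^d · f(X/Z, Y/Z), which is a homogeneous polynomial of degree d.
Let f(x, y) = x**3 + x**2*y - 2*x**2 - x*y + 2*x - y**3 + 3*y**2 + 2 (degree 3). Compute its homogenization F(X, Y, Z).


F(X, Y, Z) = X**3 + X**2*Y - 2*X**2*Z - X*Y*Z + 2*X*Z**2 - Y**3 + 3*Y**2*Z + 2*Z**3

deg(f) = 3.
Substitute x = X/Z, y = Y/Z into f, then multiply by Z^3.
  monomial 1·x^3·y^0 ↦ 1·X^3·Y^0·Z^0.
  monomial 1·x^2·y^1 ↦ 1·X^2·Y^1·Z^0.
  monomial -2·x^2·y^0 ↦ -2·X^2·Y^0·Z^1.
  monomial -1·x^1·y^1 ↦ -1·X^1·Y^1·Z^1.
  monomial 2·x^1·y^0 ↦ 2·X^1·Y^0·Z^2.
  monomial -1·x^0·y^3 ↦ -1·X^0·Y^3·Z^0.
  monomial 3·x^0·y^2 ↦ 3·X^0·Y^2·Z^1.
  monomial 2·x^0·y^0 ↦ 2·X^0·Y^0·Z^3.
Collecting: F(X, Y, Z) = X**3 + X**2*Y - 2*X**2*Z - X*Y*Z + 2*X*Z**2 - Y**3 + 3*Y**2*Z + 2*Z**3.


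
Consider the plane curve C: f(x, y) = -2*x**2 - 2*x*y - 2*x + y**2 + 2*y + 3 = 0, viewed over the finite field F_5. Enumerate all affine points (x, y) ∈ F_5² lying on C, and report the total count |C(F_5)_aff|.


Affine F_5-points: {(1, 1), (1, 4), (2, 1), (3, 2), (4, 2), (4, 4)}; count = 6.

For each of the 25 pairs (x, y) ∈ F_5², evaluate f(x, y) mod 5. Record the zeros.
  x = 0: [0↦3, 1↦1, 2↦1, 3↦3, 4↦2]  zeros at y ∈ ∅
  x = 1: [0↦4, 1↦0, 2↦3, 3↦3, 4↦0]  zeros at y ∈ {1, 4}
  x = 2: [0↦1, 1↦0, 2↦1, 3↦4, 4↦4]  zeros at y ∈ {1}
  x = 3: [0↦4, 1↦1, 2↦0, 3↦1, 4↦4]  zeros at y ∈ {2}
  x = 4: [0↦3, 1↦3, 2↦0, 3↦4, 4↦0]  zeros at y ∈ {2, 4}
Collecting zeros: affine points = {(1, 1), (1, 4), (2, 1), (3, 2), (4, 2), (4, 4)}.
Total count |C(F_5)_aff| = 6.


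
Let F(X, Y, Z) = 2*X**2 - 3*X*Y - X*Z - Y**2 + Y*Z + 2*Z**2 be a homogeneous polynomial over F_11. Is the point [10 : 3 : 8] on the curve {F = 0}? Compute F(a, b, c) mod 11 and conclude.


F(10,3,8) ≡ 8 (mod 11); P is NOT on the curve.

Evaluate F(10, 3, 8) term-by-term (mod 11).
  2*X**2 ↦ 2·100·1·1 = 200
  -3*X*Y ↦ -3·10·3·1 = -90
  -X*Z ↦ -1·10·1·8 = -80
  -Y**2 ↦ -1·1·9·1 = -9
  Y*Z ↦ 1·1·3·8 = 24
  2*Z**2 ↦ 2·1·1·64 = 128
Sum: F(10, 3, 8) = (200) + (-90) + (-80) + (-9) + (24) + (128) = 173.
Reducing mod 11: 173 ≡ 8 (mod 11).
Since F(a, b, c) ≡ 8 ≠ 0 (mod 11), P does NOT lie on the curve.


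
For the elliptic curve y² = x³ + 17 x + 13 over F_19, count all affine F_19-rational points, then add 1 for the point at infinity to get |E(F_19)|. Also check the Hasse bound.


Affine points = {(2, 6), (2, 13), (7, 0), (10, 9), (10, 10), (11, 7), (11, 12), (12, 8), (12, 11), (16, 7), (16, 12), (17, 3), (17, 16)}; affine count = 13; |E(F_19)| = 14.

Discriminant check: Δ ∝ 4a³ + 27b² = 4·17³ + 27·13² = 4·4913 + 27·169 ≡ 9 (mod 19). Nonzero ⇒ E is nonsingular.
For each x ∈ F_19, compute rhs = x³ + 17·x + 13 mod 19, then count y ∈ F_19 with y² ≡ rhs.
  x = 0: rhs = 13, matching y values: none (0 points).
  x = 1: rhs = 12, matching y values: none (0 points).
  x = 2: rhs = 17, matching y values: 6, 13 (2 points).
  x = 3: rhs = 15, matching y values: none (0 points).
  x = 4: rhs = 12, matching y values: none (0 points).
  x = 5: rhs = 14, matching y values: none (0 points).
  x = 6: rhs = 8, matching y values: none (0 points).
  x = 7: rhs = 0, matching y values: 0 (1 points).
  x = 8: rhs = 15, matching y values: none (0 points).
  x = 9: rhs = 2, matching y values: none (0 points).
  x = 10: rhs = 5, matching y values: 9, 10 (2 points).
  x = 11: rhs = 11, matching y values: 7, 12 (2 points).
  x = 12: rhs = 7, matching y values: 8, 11 (2 points).
  x = 13: rhs = 18, matching y values: none (0 points).
  x = 14: rhs = 12, matching y values: none (0 points).
  x = 15: rhs = 14, matching y values: none (0 points).
  x = 16: rhs = 11, matching y values: 7, 12 (2 points).
  x = 17: rhs = 9, matching y values: 3, 16 (2 points).
  x = 18: rhs = 14, matching y values: none (0 points).
Total affine count: 13.
Full point count |E(F_19)| = 13 + 1 = 14.
Hasse bound: |14 − (19+1)| = |-6| = 6 ≤ 2√19 ≈ 8.7178 ✓.


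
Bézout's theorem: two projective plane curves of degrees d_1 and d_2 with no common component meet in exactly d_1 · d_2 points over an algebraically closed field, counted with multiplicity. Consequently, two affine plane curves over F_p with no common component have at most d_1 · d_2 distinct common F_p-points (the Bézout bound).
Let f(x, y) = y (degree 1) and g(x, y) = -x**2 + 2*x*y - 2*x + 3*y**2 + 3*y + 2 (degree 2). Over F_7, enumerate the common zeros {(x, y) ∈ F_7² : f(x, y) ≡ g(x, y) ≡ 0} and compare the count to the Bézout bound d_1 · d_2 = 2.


Common zeros: ∅; count = 0; Bézout bound = 2.

deg(f) = 1, deg(g) = 2, so Bézout bound = 2.
Scan x ∈ F_7. For each x, list the y ∈ F_7 with f(x, y) ≡ 0 and those with g(x, y) ≡ 0 (mod 7); the common zeros in that column are the intersection.
  x = 0: f ≡ 0 at y ∈ {0}; g ≡ 0 at y ∈ ∅; common: ∅.
  x = 1: f ≡ 0 at y ∈ {0}; g ≡ 0 at y ∈ {1, 2}; common: ∅.
  x = 2: f ≡ 0 at y ∈ {0}; g ≡ 0 at y ∈ {3, 4}; common: ∅.
  x = 3: f ≡ 0 at y ∈ {0}; g ≡ 0 at y ∈ ∅; common: ∅.
  x = 4: f ≡ 0 at y ∈ {0}; g ≡ 0 at y ∈ {4}; common: ∅.
  x = 5: f ≡ 0 at y ∈ {0}; g ≡ 0 at y ∈ ∅; common: ∅.
  x = 6: f ≡ 0 at y ∈ {0}; g ≡ 0 at y ∈ {1}; common: ∅.
Collecting: common zeros = ∅, so the count is 0.
Comparison with the Bézout bound: 0 ≤ 2 = deg(f)·deg(g), as expected for curves with no common component (the affine F_7-count falls short of the bound because intersections may lie at infinity, over extension fields, or carry multiplicity).


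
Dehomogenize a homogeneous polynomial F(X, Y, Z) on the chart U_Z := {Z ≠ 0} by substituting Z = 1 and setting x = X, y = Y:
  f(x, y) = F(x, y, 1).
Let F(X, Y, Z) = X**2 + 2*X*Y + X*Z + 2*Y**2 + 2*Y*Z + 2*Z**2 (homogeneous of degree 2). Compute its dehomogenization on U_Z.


f(x, y) = x**2 + 2*x*y + x + 2*y**2 + 2*y + 2

On U_Z we set Z = 1. Each monomial c·X^i·Y^j·Z^k in F becomes c·x^i·y^j·1^k = c·x^i·y^j.
Substituting Z = 1: F(X, Y, 1) = x**2 + 2*x*y + x + 2*y**2 + 2*y + 2.
Note: deg(f) ≤ deg(F) = 2; strict inequality happens when F is divisible by Z (lost terms).


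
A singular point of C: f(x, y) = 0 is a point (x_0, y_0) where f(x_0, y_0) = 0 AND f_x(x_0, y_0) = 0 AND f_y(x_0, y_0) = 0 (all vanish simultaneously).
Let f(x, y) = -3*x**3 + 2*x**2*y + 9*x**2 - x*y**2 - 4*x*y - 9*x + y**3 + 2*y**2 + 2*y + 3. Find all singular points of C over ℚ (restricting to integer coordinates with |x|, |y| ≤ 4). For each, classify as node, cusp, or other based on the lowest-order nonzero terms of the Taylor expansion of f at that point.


Singular points: {(1, 0)}; classification: cusp.

Compute partial derivatives:
  f_x = -9*x**2 + 4*x*y + 18*x - y**2 - 4*y - 9.
  f_y = 2*x**2 - 2*x*y - 4*x + 3*y**2 + 4*y + 2.
Scan x_0 ∈ {−4, ..., 4}. For each x_0, f_y(x_0, y) is a polynomial in y; find its integer roots y ∈ {−4, ..., 4}, then test f_x and f at those candidates.
  x = -4: f_y(-4, y) = 3*y**2 + 12*y + 50; no integer root y with |y| ≤ 4.
  x = -3: f_y(-3, y) = 3*y**2 + 10*y + 32; no integer root y with |y| ≤ 4.
  x = -2: f_y(-2, y) = 3*y**2 + 8*y + 18; no integer root y with |y| ≤ 4.
  x = -1: f_y(-1, y) = 3*y**2 + 6*y + 8; no integer root y with |y| ≤ 4.
  x = 0: f_y(0, y) = 3*y**2 + 4*y + 2; no integer root y with |y| ≤ 4.
  x = 1: f_y(1, y) = 3*y**2 + 2*y; vanishes at y ∈ {0}. (1, 0): f_x = 0, f = 0 — SINGULAR.
  x = 2: f_y(2, y) = 3*y**2 + 2; no integer root y with |y| ≤ 4.
  x = 3: f_y(3, y) = 3*y**2 - 2*y + 8; no integer root y with |y| ≤ 4.
  x = 4: f_y(4, y) = 3*y**2 - 4*y + 18; no integer root y with |y| ≤ 4.
Only singular point on the grid: (1, 0).
Classify: substitute x = 1 + u, y = 0 + v and expand: f = -3*u**3 + 2*u**2*v - u*v**2 + v**3 + v**2.
No constant or linear terms (consistent with a singular point). Quadratic part: v**2. Cubic part: -3*u**3 + 2*u**2*v - u*v**2 + v**3.
The quadratic part v**2 is a perfect square, so there is a single (double) tangent line v = 0, i.e. y = 0. Restricting the cubic part to that line (v = 0) leaves -3*u**3 ≠ 0, so f is not divisible by v and the branch is v² ≈ 3*u**3 to lowest order — this is a cusp.
Classification: cusp.


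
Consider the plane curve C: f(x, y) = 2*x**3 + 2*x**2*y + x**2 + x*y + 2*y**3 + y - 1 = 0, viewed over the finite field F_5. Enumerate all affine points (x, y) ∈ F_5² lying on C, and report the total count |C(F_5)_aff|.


Affine F_5-points: ∅; count = 0.

For each of the 25 pairs (x, y) ∈ F_5², evaluate f(x, y) mod 5. Record the zeros.
  x = 0: [0↦4, 1↦2, 2↦2, 3↦1, 4↦1]  zeros at y ∈ ∅
  x = 1: [0↦2, 1↦3, 2↦1, 3↦3, 4↦1]  zeros at y ∈ ∅
  x = 2: [0↦4, 1↦2, 2↦2, 3↦1, 4↦1]  zeros at y ∈ ∅
  x = 3: [0↦2, 1↦1, 2↦2, 3↦2, 4↦3]  zeros at y ∈ ∅
  x = 4: [0↦3, 1↦2, 2↦3, 3↦3, 4↦4]  zeros at y ∈ ∅
Collecting zeros: affine points = ∅.
Total count |C(F_5)_aff| = 0.


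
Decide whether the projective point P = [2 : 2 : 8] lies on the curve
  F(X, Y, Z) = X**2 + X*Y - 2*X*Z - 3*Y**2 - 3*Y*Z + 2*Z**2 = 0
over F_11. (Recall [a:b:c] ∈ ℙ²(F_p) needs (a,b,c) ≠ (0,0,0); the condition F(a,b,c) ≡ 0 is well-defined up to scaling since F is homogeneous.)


F(2,2,8) ≡ 0 (mod 11); P is on the curve.

Evaluate F(2, 2, 8) term-by-term (mod 11).
  X**2 ↦ 1·4·1·1 = 4
  X*Y ↦ 1·2·2·1 = 4
  -2*X*Z ↦ -2·2·1·8 = -32
  -3*Y**2 ↦ -3·1·4·1 = -12
  -3*Y*Z ↦ -3·1·2·8 = -48
  2*Z**2 ↦ 2·1·1·64 = 128
Sum: F(2, 2, 8) = (4) + (4) + (-32) + (-12) + (-48) + (128) = 44.
Reducing mod 11: 44 ≡ 0 (mod 11).
Since F(a, b, c) ≡ 0 (mod 11), P lies on the curve.


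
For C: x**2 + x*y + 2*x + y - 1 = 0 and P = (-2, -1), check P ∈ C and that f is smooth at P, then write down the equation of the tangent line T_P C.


Tangent line at P: -3*x - y - 7 = 0.

Step 1: f(-2, -1) = 0, so P lies on C.
Step 2: partial derivatives
  f_x(x, y) = 2*x + y + 2, f_y(x, y) = x + 1.
  f_x(P) = -3, f_y(P) = -1 (gradient nonzero, so P is smooth).
Step 3: tangent line at P: -3·(x − -2) + -1·(y − -1) = 0.
Expanding: -3*x - y - 7 = 0.


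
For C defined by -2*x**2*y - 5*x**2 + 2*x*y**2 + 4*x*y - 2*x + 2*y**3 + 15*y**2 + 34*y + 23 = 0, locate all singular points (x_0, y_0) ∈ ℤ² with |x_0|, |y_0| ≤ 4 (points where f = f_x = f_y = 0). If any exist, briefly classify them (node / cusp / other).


Singular points: {(-1, -2)}; classification: node.

Compute partial derivatives:
  f_x = -4*x*y - 10*x + 2*y**2 + 4*y - 2.
  f_y = -2*x**2 + 4*x*y + 4*x + 6*y**2 + 30*y + 34.
Scan x_0 ∈ {−4, ..., 4}. For each x_0, f_y(x_0, y) is a polynomial in y; find its integer roots y ∈ {−4, ..., 4}, then test f_x and f at those candidates.
  x = -4: f_y(-4, y) = 6*y**2 + 14*y - 14; no integer root y with |y| ≤ 4.
  x = -3: f_y(-3, y) = 6*y**2 + 18*y + 4; no integer root y with |y| ≤ 4.
  x = -2: f_y(-2, y) = 6*y**2 + 22*y + 18; no integer root y with |y| ≤ 4.
  x = -1: f_y(-1, y) = 6*y**2 + 26*y + 28; vanishes at y ∈ {-2}. (-1, -2): f_x = 0, f = 0 — SINGULAR.
  x = 0: f_y(0, y) = 6*y**2 + 30*y + 34; no integer root y with |y| ≤ 4.
  x = 1: f_y(1, y) = 6*y**2 + 34*y + 36; no integer root y with |y| ≤ 4.
  x = 2: f_y(2, y) = 6*y**2 + 38*y + 34; no integer root y with |y| ≤ 4.
  x = 3: f_y(3, y) = 6*y**2 + 42*y + 28; no integer root y with |y| ≤ 4.
  x = 4: f_y(4, y) = 6*y**2 + 46*y + 18; no integer root y with |y| ≤ 4.
Only singular point on the grid: (-1, -2).
Classify: substitute x = -1 + u, y = -2 + v and expand: f = -2*u**2*v - u**2 + 2*u*v**2 + 2*v**3 + v**2.
No constant or linear terms (consistent with a singular point). Quadratic part: -u**2 + v**2. Cubic part: -2*u**2*v + 2*u*v**2 + 2*v**3.
The quadratic part v**2 - u**2 = (v − u)(v + u) splits into two distinct linear factors, so there are two distinct tangent lines y − -2 = ±(x − -1) — this is a node (ordinary double point).
Classification: node.


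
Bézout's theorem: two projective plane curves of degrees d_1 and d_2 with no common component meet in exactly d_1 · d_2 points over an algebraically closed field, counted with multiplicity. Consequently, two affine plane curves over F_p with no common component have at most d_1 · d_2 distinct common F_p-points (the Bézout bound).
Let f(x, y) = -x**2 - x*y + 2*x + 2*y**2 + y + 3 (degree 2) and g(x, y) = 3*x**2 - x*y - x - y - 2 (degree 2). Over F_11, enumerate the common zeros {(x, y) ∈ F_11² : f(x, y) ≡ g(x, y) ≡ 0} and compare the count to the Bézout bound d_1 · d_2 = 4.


Common zeros: {(3, 0)}; count = 1; Bézout bound = 4.

deg(f) = 2, deg(g) = 2, so Bézout bound = 4.
Scan x ∈ F_11. For each x, list the y ∈ F_11 with f(x, y) ≡ 0 and those with g(x, y) ≡ 0 (mod 11); the common zeros in that column are the intersection.
  x = 0: f ≡ 0 at y ∈ ∅; g ≡ 0 at y ∈ {9}; common: ∅.
  x = 1: f ≡ 0 at y ∈ {3, 8}; g ≡ 0 at y ∈ {0}; common: ∅.
  x = 2: f ≡ 0 at y ∈ ∅; g ≡ 0 at y ∈ {10}; common: ∅.
  x = 3: f ≡ 0 at y ∈ {0, 1}; g ≡ 0 at y ∈ {0}; common: {0}.
  x = 4: f ≡ 0 at y ∈ {8, 10}; g ≡ 0 at y ∈ {4}; common: ∅.
  x = 5: f ≡ 0 at y ∈ ∅; g ≡ 0 at y ∈ {4}; common: ∅.
  x = 6: f ≡ 0 at y ∈ ∅; g ≡ 0 at y ∈ {8}; common: ∅.
  x = 7: f ≡ 0 at y ∈ ∅; g ≡ 0 at y ∈ {9}; common: ∅.
  x = 8: f ≡ 0 at y ∈ ∅; g ≡ 0 at y ∈ {8}; common: ∅.
  x = 9: f ≡ 0 at y ∈ {1, 3}; g ≡ 0 at y ∈ {10}; common: ∅.
  x = 10: f ≡ 0 at y ∈ {0, 10}; g ≡ 0 at y ∈ ∅; common: ∅.
Collecting: common zeros = {(3, 0)}, so the count is 1.
Comparison with the Bézout bound: 1 ≤ 4 = deg(f)·deg(g), as expected for curves with no common component (the affine F_11-count falls short of the bound because intersections may lie at infinity, over extension fields, or carry multiplicity).


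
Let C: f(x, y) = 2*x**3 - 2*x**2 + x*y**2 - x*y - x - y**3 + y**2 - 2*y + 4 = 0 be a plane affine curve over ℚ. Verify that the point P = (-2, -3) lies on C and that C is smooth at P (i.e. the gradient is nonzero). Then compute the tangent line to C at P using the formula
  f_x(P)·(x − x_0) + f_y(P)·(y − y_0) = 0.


Tangent line at P: 43*x - 21*y + 23 = 0.

Step 1: f(-2, -3) = 0, so P lies on C.
Step 2: partial derivatives
  f_x(x, y) = 6*x**2 - 4*x + y**2 - y - 1, f_y(x, y) = 2*x*y - x - 3*y**2 + 2*y - 2.
  f_x(P) = 43, f_y(P) = -21 (gradient nonzero, so P is smooth).
Step 3: tangent line at P: 43·(x − -2) + -21·(y − -3) = 0.
Expanding: 43*x - 21*y + 23 = 0.


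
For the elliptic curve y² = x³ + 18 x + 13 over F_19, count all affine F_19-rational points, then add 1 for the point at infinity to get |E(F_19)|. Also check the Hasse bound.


Affine points = {(2, 0), (4, 4), (4, 15), (5, 0), (7, 8), (7, 11), (8, 2), (8, 17), (9, 7), (9, 12), (12, 0), (14, 8), (14, 11), (17, 8), (17, 11)}; affine count = 15; |E(F_19)| = 16.

Discriminant check: Δ ∝ 4a³ + 27b² = 4·18³ + 27·13² = 4·5832 + 27·169 ≡ 18 (mod 19). Nonzero ⇒ E is nonsingular.
For each x ∈ F_19, compute rhs = x³ + 18·x + 13 mod 19, then count y ∈ F_19 with y² ≡ rhs.
  x = 0: rhs = 13, matching y values: none (0 points).
  x = 1: rhs = 13, matching y values: none (0 points).
  x = 2: rhs = 0, matching y values: 0 (1 points).
  x = 3: rhs = 18, matching y values: none (0 points).
  x = 4: rhs = 16, matching y values: 4, 15 (2 points).
  x = 5: rhs = 0, matching y values: 0 (1 points).
  x = 6: rhs = 14, matching y values: none (0 points).
  x = 7: rhs = 7, matching y values: 8, 11 (2 points).
  x = 8: rhs = 4, matching y values: 2, 17 (2 points).
  x = 9: rhs = 11, matching y values: 7, 12 (2 points).
  x = 10: rhs = 15, matching y values: none (0 points).
  x = 11: rhs = 3, matching y values: none (0 points).
  x = 12: rhs = 0, matching y values: 0 (1 points).
  x = 13: rhs = 12, matching y values: none (0 points).
  x = 14: rhs = 7, matching y values: 8, 11 (2 points).
  x = 15: rhs = 10, matching y values: none (0 points).
  x = 16: rhs = 8, matching y values: none (0 points).
  x = 17: rhs = 7, matching y values: 8, 11 (2 points).
  x = 18: rhs = 13, matching y values: none (0 points).
Total affine count: 15.
Full point count |E(F_19)| = 15 + 1 = 16.
Hasse bound: |16 − (19+1)| = |-4| = 4 ≤ 2√19 ≈ 8.7178 ✓.


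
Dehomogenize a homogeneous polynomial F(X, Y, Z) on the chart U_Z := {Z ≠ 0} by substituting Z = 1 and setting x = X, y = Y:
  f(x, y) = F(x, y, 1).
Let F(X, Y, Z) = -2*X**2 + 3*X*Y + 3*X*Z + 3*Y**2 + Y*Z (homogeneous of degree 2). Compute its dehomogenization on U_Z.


f(x, y) = -2*x**2 + 3*x*y + 3*x + 3*y**2 + y

On U_Z we set Z = 1. Each monomial c·X^i·Y^j·Z^k in F becomes c·x^i·y^j·1^k = c·x^i·y^j.
Substituting Z = 1: F(X, Y, 1) = -2*x**2 + 3*x*y + 3*x + 3*y**2 + y.
Note: deg(f) ≤ deg(F) = 2; strict inequality happens when F is divisible by Z (lost terms).


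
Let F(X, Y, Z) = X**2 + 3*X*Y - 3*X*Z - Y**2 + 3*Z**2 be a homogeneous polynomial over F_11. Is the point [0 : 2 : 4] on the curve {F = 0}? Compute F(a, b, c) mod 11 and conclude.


F(0,2,4) ≡ 0 (mod 11); P is on the curve.

Evaluate F(0, 2, 4) term-by-term (mod 11).
  X**2 ↦ 1·0·1·1 = 0
  3*X*Y ↦ 3·0·2·1 = 0
  -3*X*Z ↦ -3·0·1·4 = 0
  -Y**2 ↦ -1·1·4·1 = -4
  3*Z**2 ↦ 3·1·1·16 = 48
Sum: F(0, 2, 4) = (0) + (0) + (0) + (-4) + (48) = 44.
Reducing mod 11: 44 ≡ 0 (mod 11).
Since F(a, b, c) ≡ 0 (mod 11), P lies on the curve.


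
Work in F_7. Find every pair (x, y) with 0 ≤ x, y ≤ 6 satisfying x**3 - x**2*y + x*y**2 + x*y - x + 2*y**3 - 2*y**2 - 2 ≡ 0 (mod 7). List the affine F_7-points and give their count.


Affine F_7-points: {(4, 6), (5, 5), (6, 4)}; count = 3.

For each of the 49 pairs (x, y) ∈ F_7², evaluate f(x, y) mod 7. Record the zeros.
  x = 0: [0↦5, 1↦5, 2↦6, 3↦6, 4↦3, 5↦2, 6↦1]  zeros at y ∈ ∅
  x = 1: [0↦5, 1↦6, 2↦3, 3↦1, 4↦5, 5↦6, 6↦2]  zeros at y ∈ ∅
  x = 2: [0↦4, 1↦4, 2↦2, 3↦3, 4↦5, 5↦6, 6↦4]  zeros at y ∈ ∅
  x = 3: [0↦1, 1↦5, 2↦2, 3↦4, 4↦2, 5↦1, 6↦6]  zeros at y ∈ ∅
  x = 4: [0↦2, 1↦1, 2↦2, 3↦3, 4↦2, 5↦4, 6↦0]  zeros at y ∈ {6}
  x = 5: [0↦6, 1↦5, 2↦1, 3↦6, 4↦4, 5↦0, 6↦6]  zeros at y ∈ {5}
  x = 6: [0↦5, 1↦2, 2↦5, 3↦5, 4↦0, 5↦2, 6↦2]  zeros at y ∈ {4}
Collecting zeros: affine points = {(4, 6), (5, 5), (6, 4)}.
Total count |C(F_7)_aff| = 3.


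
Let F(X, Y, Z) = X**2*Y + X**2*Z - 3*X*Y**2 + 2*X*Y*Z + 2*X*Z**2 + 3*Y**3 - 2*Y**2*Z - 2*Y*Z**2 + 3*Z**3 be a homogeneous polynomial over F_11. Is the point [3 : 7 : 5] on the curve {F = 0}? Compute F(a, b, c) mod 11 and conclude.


F(3,7,5) ≡ 8 (mod 11); P is NOT on the curve.

Evaluate F(3, 7, 5) term-by-term (mod 11).
  X**2*Y ↦ 1·9·7·1 = 63
  X**2*Z ↦ 1·9·1·5 = 45
  -3*X*Y**2 ↦ -3·3·49·1 = -441
  2*X*Y*Z ↦ 2·3·7·5 = 210
  2*X*Z**2 ↦ 2·3·1·25 = 150
  3*Y**3 ↦ 3·1·343·1 = 1029
  -2*Y**2*Z ↦ -2·1·49·5 = -490
  -2*Y*Z**2 ↦ -2·1·7·25 = -350
  3*Z**3 ↦ 3·1·1·125 = 375
Sum: F(3, 7, 5) = (63) + (45) + (-441) + (210) + (150) + (1029) + (-490) + (-350) + (375) = 591.
Reducing mod 11: 591 ≡ 8 (mod 11).
Since F(a, b, c) ≡ 8 ≠ 0 (mod 11), P does NOT lie on the curve.


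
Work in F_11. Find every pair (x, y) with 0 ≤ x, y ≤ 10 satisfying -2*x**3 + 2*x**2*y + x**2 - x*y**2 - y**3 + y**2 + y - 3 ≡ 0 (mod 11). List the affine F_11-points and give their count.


Affine F_11-points: {(1, 3), (4, 7), (5, 5), (8, 8), (9, 3), (9, 8), (10, 0), (10, 3), (10, 10)}; count = 9.

For each of the 121 pairs (x, y) ∈ F_11², evaluate f(x, y) mod 11. Record the zeros.
  x = 0: [0↦8, 1↦9, 2↦6, 3↦4, 4↦8, 5↦1, 6↦10, 7↦7, 8↦8, 9↦7, 10↦9]  zeros at y ∈ ∅
  x = 1: [0↦7, 1↦9, 2↦5, 3↦0, 4↦10, 5↦7, 6↦7, 7↦4, 8↦3, 9↦9, 10↦5]  zeros at y ∈ {3}
  x = 2: [0↦7, 1↦3, 2↦2, 3↦9, 4↦7, 5↦1, 6↦7, 7↦8, 8↦9, 9↦4, 10↦9]  zeros at y ∈ ∅
  x = 3: [0↦7, 1↦1, 2↦7, 3↦8, 4↦9, 5↦4, 6↦9, 7↦7, 8↦3, 9↦2, 10↦9]  zeros at y ∈ ∅
  x = 4: [0↦6, 1↦2, 2↦8, 3↦7, 4↦4, 5↦4, 6↦1, 7↦0, 8↦6, 9↦2, 10↦4]  zeros at y ∈ {7}
  x = 5: [0↦3, 1↦5, 2↦4, 3↦5, 4↦2, 5↦0, 6↦4, 7↦8, 8↦6, 9↦3, 10↦4]  zeros at y ∈ {5}
  x = 6: [0↦8, 1↦9, 2↦5, 3↦1, 4↦2, 5↦2, 6↦6, 7↦8, 8↦2, 9↦4, 10↦8]  zeros at y ∈ ∅
  x = 7: [0↦9, 1↦2, 2↦10, 3↦5, 4↦3, 5↦9, 6↦6, 7↦10, 8↦4, 9↦4, 10↦4]  zeros at y ∈ ∅
  x = 8: [0↦5, 1↦5, 2↦7, 3↦5, 4↦4, 5↦9, 6↦3, 7↦2, 8↦0, 9↦2, 10↦2]  zeros at y ∈ {8}
  x = 9: [0↦6, 1↦6, 2↦6, 3↦0, 4↦4, 5↦1, 6↦7, 7↦5, 8↦0, 9↦8, 10↦1]  zeros at y ∈ {3, 8}
  x = 10: [0↦0, 1↦4, 2↦6, 3↦0, 4↦2, 5↦6, 6↦6, 7↦7, 8↦3, 9↦10, 10↦0]  zeros at y ∈ {0, 3, 10}
Collecting zeros: affine points = {(1, 3), (4, 7), (5, 5), (8, 8), (9, 3), (9, 8), (10, 0), (10, 3), (10, 10)}.
Total count |C(F_11)_aff| = 9.


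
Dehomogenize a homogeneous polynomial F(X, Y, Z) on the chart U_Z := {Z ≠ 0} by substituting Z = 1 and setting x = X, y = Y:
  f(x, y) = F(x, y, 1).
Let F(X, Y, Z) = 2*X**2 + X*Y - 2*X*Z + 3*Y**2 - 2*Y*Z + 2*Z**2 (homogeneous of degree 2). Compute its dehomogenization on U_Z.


f(x, y) = 2*x**2 + x*y - 2*x + 3*y**2 - 2*y + 2

On U_Z we set Z = 1. Each monomial c·X^i·Y^j·Z^k in F becomes c·x^i·y^j·1^k = c·x^i·y^j.
Substituting Z = 1: F(X, Y, 1) = 2*x**2 + x*y - 2*x + 3*y**2 - 2*y + 2.
Note: deg(f) ≤ deg(F) = 2; strict inequality happens when F is divisible by Z (lost terms).
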